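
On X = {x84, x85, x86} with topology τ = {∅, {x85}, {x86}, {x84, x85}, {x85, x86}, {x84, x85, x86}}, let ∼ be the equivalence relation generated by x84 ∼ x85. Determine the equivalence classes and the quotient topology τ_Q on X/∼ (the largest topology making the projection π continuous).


X/∼ = {[x84=x85], [x86]}; |τ_Q| = 4.

Equivalence classes: [x84=x85], [x86].
Quotient map π: X → X/∼ sends x84 ↦ [x84=x85], x85 ↦ [x84=x85], x86 ↦ [x86].
For each subset V ⊆ X/∼, compute π^{-1}(V) ⊆ X and check whether π^{-1}(V) ∈ τ. V is open in τ_Q iff π^{-1}(V) ∈ τ.
  V = {}: π^{-1}(V) = ∅ ∈ τ ✓.
  V = {[x84=x85]}: π^{-1}(V) = {x84, x85} ∈ τ ✓.
  V = {[x86]}: π^{-1}(V) = {x86} ∈ τ ✓.
  V = {[x84=x85], [x86]}: π^{-1}(V) = {x84, x85, x86} ∈ τ ✓.
Open sets in the quotient: τ_Q = {{}, {[x84=x85]}, {[x86]}, {[x84=x85], [x86]}} (4 elements).


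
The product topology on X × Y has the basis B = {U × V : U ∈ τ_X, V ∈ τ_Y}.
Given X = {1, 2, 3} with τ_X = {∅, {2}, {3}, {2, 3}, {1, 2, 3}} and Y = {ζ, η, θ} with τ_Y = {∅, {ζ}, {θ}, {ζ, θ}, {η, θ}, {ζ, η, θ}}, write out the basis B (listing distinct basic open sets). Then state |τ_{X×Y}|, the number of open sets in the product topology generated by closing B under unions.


Basis B = {∅ × ∅, {2} × {ζ}, {2} × {θ}, {3} × {ζ}, {3} × {θ}, {2} × {ζ, θ}, {2, 3} × {ζ}, {2} × {η, θ}, {2, 3} × {θ}, {3} × {ζ, θ}, {3} × {η, θ}, {1, 2, 3} × {ζ}, {1, 2, 3} × {θ}, {2} × {ζ, η, θ}, {3} × {ζ, η, θ}, {2, 3} × {ζ, θ}, {2, 3} × {η, θ}, {1, 2, 3} × {ζ, θ}, {1, 2, 3} × {η, θ}, {2, 3} × {ζ, η, θ}, {1, 2, 3} × {ζ, η, θ}}; |τ_{X×Y}| = 70.

Enumerate products U × V with U ∈ τ_X, V ∈ τ_Y (deduplicated):
  ∅ × ∅ = {} (∅)
  {2} × {ζ} = {(2,ζ)}
  {2} × {θ} = {(2,θ)}
  {3} × {ζ} = {(3,ζ)}
  {3} × {θ} = {(3,θ)}
  {2} × {ζ, θ} = {(2,ζ), (2,θ)}
  {2, 3} × {ζ} = {(2,ζ), (3,ζ)}
  {2} × {η, θ} = {(2,η), (2,θ)}
  {2, 3} × {θ} = {(2,θ), (3,θ)}
  {3} × {ζ, θ} = {(3,ζ), (3,θ)}
  {3} × {η, θ} = {(3,η), (3,θ)}
  {1, 2, 3} × {ζ} = {(1,ζ), (2,ζ), (3,ζ)}
  {1, 2, 3} × {θ} = {(1,θ), (2,θ), (3,θ)}
  {2} × {ζ, η, θ} = {(2,ζ), (2,η), (2,θ)}
  {3} × {ζ, η, θ} = {(3,ζ), (3,η), (3,θ)}
  {2, 3} × {ζ, θ} = {(2,ζ), (2,θ), (3,ζ), (3,θ)}
  {2, 3} × {η, θ} = {(2,η), (2,θ), (3,η), (3,θ)}
  {1, 2, 3} × {ζ, θ} = {(1,ζ), (1,θ), (2,ζ), (2,θ), (3,ζ), (3,θ)}
  {1, 2, 3} × {η, θ} = {(1,η), (1,θ), (2,η), (2,θ), (3,η), (3,θ)}
  {2, 3} × {ζ, η, θ} = {(2,ζ), (2,η), (2,θ), (3,ζ), (3,η), (3,θ)}
  {1, 2, 3} × {ζ, η, θ} = {(1,ζ), (1,η), (1,θ), (2,ζ), (2,η), (2,θ), (3,ζ), (3,η), (3,θ)}
These 21 distinct sets form the basis B.
Close under arbitrary unions to get τ_{X×Y}; counting gives |τ_{X×Y}| = 70.


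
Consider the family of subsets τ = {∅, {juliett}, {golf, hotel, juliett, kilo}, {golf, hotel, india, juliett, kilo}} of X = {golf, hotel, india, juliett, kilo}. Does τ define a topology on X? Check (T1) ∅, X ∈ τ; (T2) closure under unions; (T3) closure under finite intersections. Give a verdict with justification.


τ IS a topology on X.

Axiom (T1): ∅ ∈ τ? Yes; X ∈ τ? Yes.
Axiom (T2/T3): check pairwise unions and intersections of members of τ.
All pairwise intersections and unions checked — each lies in τ. Therefore τ satisfies (T1), (T2), (T3): it IS a topology on X.


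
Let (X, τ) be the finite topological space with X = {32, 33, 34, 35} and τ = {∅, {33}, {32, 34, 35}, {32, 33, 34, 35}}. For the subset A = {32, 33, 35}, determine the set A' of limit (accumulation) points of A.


A' = {32, 34, 35}

For each x ∈ X, list the open sets U ∈ τ with x ∈ U, then check whether U ∩ (A ∖ {x}) ≠ ∅ for every such U.
  x = 32: opens ∋ x are {32, 34, 35}, {32, 33, 34, 35}; each meets A ∖ {32}, so x IS a limit point.
  x = 33: open {33} ∋ x has {33} ∩ (A ∖ {33}) = ∅, so x is NOT a limit point.
  x = 34: opens ∋ x are {32, 34, 35}, {32, 33, 34, 35}; each meets A ∖ {34}, so x IS a limit point.
  x = 35: opens ∋ x are {32, 34, 35}, {32, 33, 34, 35}; each meets A ∖ {35}, so x IS a limit point.
Collecting: A' = {32, 34, 35}.


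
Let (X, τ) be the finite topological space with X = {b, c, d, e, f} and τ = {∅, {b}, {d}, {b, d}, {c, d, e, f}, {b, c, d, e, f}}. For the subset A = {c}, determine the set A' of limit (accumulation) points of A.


A' = {e, f}

For each x ∈ X, list the open sets U ∈ τ with x ∈ U, then check whether U ∩ (A ∖ {x}) ≠ ∅ for every such U.
  x = b: open {b} ∋ x has {b} ∩ (A ∖ {b}) = ∅, so x is NOT a limit point.
  x = c: open {c, d, e, f} ∋ x has {c, d, e, f} ∩ (A ∖ {c}) = ∅, so x is NOT a limit point.
  x = d: open {d} ∋ x has {d} ∩ (A ∖ {d}) = ∅, so x is NOT a limit point.
  x = e: opens ∋ x are {c, d, e, f}, {b, c, d, e, f}; each meets A ∖ {e}, so x IS a limit point.
  x = f: opens ∋ x are {c, d, e, f}, {b, c, d, e, f}; each meets A ∖ {f}, so x IS a limit point.
Collecting: A' = {e, f}.


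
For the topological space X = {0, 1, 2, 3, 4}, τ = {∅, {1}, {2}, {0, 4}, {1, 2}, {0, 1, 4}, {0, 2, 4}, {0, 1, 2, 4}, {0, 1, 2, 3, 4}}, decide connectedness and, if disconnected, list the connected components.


(X, τ) is connected.

Find clopen sets (U ∈ τ with X ∖ U ∈ τ):
  U = ∅, X ∖ U = {0, 1, 2, 3, 4} — both open, so U is clopen.
  U = {0, 1, 2, 3, 4}, X ∖ U = ∅ — both open, so U is clopen.
Only trivial clopens (∅ and X) exist, so (X, τ) is connected.
Compute connected components by grouping points that agree on all clopens:
  component: {0, 1, 2, 3, 4}


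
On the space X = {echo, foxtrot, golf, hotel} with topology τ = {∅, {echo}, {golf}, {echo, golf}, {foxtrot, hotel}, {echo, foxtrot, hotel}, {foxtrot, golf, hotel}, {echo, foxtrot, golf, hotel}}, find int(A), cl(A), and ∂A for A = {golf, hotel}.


int(A) = {golf}, cl(A) = {foxtrot, golf, hotel}, ∂A = {foxtrot, hotel}.

Closed sets in (X, τ) are complements of opens:
  closed(X, τ) = {∅, {echo}, {golf}, {echo, golf}, {foxtrot, hotel}, {echo, foxtrot, hotel}, {foxtrot, golf, hotel}, {echo, foxtrot, golf, hotel}}.
int(A) = ⋃ {U ∈ τ : U ⊆ A}. Opens contained in A: ∅, {golf}.
Taking the union of these: int(A) = {golf}.
cl(A) = ⋂ {C closed : A ⊆ C}. Closed sets containing A: {foxtrot, golf, hotel}, {echo, foxtrot, golf, hotel}.
Intersecting these: cl(A) = {foxtrot, golf, hotel}.
∂A = cl(A) ∖ int(A) = {foxtrot, golf, hotel} ∖ {golf} = {foxtrot, hotel}.


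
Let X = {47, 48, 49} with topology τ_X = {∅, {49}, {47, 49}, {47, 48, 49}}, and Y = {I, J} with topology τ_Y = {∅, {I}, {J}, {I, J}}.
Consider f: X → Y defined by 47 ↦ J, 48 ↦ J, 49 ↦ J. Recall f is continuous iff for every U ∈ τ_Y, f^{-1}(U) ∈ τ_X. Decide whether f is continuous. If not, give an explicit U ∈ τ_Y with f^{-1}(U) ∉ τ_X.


f IS continuous.

Compute f^{-1}(U) for each U ∈ τ_Y:
  U = ∅: f^{-1}(U) = ∅ ∈ τ_X ✓.
  U = {I}: f^{-1}(U) = ∅ ∈ τ_X ✓.
  U = {J}: f^{-1}(U) = {47, 48, 49} ∈ τ_X ✓.
  U = {I, J}: f^{-1}(U) = {47, 48, 49} ∈ τ_X ✓.
Every preimage lies in τ_X, so f IS continuous.


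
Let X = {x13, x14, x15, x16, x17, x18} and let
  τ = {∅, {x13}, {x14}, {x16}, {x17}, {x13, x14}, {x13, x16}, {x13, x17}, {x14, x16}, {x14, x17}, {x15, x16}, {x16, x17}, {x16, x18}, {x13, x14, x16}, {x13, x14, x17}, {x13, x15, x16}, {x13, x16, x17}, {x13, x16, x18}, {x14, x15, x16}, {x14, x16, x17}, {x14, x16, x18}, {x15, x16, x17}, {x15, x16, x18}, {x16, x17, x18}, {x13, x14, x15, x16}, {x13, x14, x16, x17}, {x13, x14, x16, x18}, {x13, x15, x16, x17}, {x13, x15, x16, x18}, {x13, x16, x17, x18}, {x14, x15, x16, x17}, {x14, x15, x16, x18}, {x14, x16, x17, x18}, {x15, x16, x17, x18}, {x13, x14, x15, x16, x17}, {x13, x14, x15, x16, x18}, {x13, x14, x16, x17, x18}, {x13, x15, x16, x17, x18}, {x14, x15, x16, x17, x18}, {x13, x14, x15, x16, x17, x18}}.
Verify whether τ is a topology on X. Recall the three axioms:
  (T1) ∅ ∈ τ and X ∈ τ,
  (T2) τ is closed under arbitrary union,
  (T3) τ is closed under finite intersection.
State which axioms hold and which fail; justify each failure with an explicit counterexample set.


τ IS a topology on X.

Axiom (T1): ∅ ∈ τ? Yes; X ∈ τ? Yes.
Axiom (T2/T3): check pairwise unions and intersections of members of τ.
All pairwise intersections and unions checked — each lies in τ. Therefore τ satisfies (T1), (T2), (T3): it IS a topology on X.


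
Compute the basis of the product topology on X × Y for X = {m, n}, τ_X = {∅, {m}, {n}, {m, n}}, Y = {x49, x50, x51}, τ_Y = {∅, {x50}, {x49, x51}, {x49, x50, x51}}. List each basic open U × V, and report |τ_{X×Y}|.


Basis B = {∅ × ∅, {m} × {x50}, {n} × {x50}, {m} × {x49, x51}, {m, n} × {x50}, {n} × {x49, x51}, {m} × {x49, x50, x51}, {n} × {x49, x50, x51}, {m, n} × {x49, x51}, {m, n} × {x49, x50, x51}}; |τ_{X×Y}| = 16.

Enumerate products U × V with U ∈ τ_X, V ∈ τ_Y (deduplicated):
  ∅ × ∅ = {} (∅)
  {m} × {x50} = {(m,x50)}
  {n} × {x50} = {(n,x50)}
  {m} × {x49, x51} = {(m,x49), (m,x51)}
  {m, n} × {x50} = {(m,x50), (n,x50)}
  {n} × {x49, x51} = {(n,x49), (n,x51)}
  {m} × {x49, x50, x51} = {(m,x49), (m,x50), (m,x51)}
  {n} × {x49, x50, x51} = {(n,x49), (n,x50), (n,x51)}
  {m, n} × {x49, x51} = {(m,x49), (m,x51), (n,x49), (n,x51)}
  {m, n} × {x49, x50, x51} = {(m,x49), (m,x50), (m,x51), (n,x49), (n,x50), (n,x51)}
These 10 distinct sets form the basis B.
Close under arbitrary unions to get τ_{X×Y}; counting gives |τ_{X×Y}| = 16.


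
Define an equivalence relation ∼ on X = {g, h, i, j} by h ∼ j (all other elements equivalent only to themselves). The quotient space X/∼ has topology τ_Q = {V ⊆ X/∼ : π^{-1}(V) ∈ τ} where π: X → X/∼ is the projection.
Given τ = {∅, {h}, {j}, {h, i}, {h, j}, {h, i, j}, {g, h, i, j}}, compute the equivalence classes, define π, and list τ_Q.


X/∼ = {[g], [h=j], [i]}; |τ_Q| = 4.

Equivalence classes: [g], [h=j], [i].
Quotient map π: X → X/∼ sends g ↦ [g], h ↦ [h=j], i ↦ [i], j ↦ [h=j].
For each subset V ⊆ X/∼, compute π^{-1}(V) ⊆ X and check whether π^{-1}(V) ∈ τ. V is open in τ_Q iff π^{-1}(V) ∈ τ.
  V = {}: π^{-1}(V) = ∅ ∈ τ ✓.
  V = {[g]}: π^{-1}(V) = {g} ∉ τ ✗.
  V = {[h=j]}: π^{-1}(V) = {h, j} ∈ τ ✓.
  V = {[g], [h=j]}: π^{-1}(V) = {g, h, j} ∉ τ ✗.
  V = {[i]}: π^{-1}(V) = {i} ∉ τ ✗.
  V = {[g], [i]}: π^{-1}(V) = {g, i} ∉ τ ✗.
  V = {[h=j], [i]}: π^{-1}(V) = {h, i, j} ∈ τ ✓.
  V = {[g], [h=j], [i]}: π^{-1}(V) = {g, h, i, j} ∈ τ ✓.
Open sets in the quotient: τ_Q = {{}, {[h=j]}, {[h=j], [i]}, {[g], [h=j], [i]}} (4 elements).


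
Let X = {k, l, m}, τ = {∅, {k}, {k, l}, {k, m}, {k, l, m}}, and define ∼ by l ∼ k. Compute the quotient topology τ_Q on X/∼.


X/∼ = {[k=l], [m]}; |τ_Q| = 3.

Equivalence classes: [k=l], [m].
Quotient map π: X → X/∼ sends k ↦ [k=l], l ↦ [k=l], m ↦ [m].
For each subset V ⊆ X/∼, compute π^{-1}(V) ⊆ X and check whether π^{-1}(V) ∈ τ. V is open in τ_Q iff π^{-1}(V) ∈ τ.
  V = {}: π^{-1}(V) = ∅ ∈ τ ✓.
  V = {[k=l]}: π^{-1}(V) = {k, l} ∈ τ ✓.
  V = {[m]}: π^{-1}(V) = {m} ∉ τ ✗.
  V = {[k=l], [m]}: π^{-1}(V) = {k, l, m} ∈ τ ✓.
Open sets in the quotient: τ_Q = {{}, {[k=l]}, {[k=l], [m]}} (3 elements).


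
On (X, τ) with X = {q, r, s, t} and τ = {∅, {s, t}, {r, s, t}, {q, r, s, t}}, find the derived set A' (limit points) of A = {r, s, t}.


A' = {q, r, s, t}

For each x ∈ X, list the open sets U ∈ τ with x ∈ U, then check whether U ∩ (A ∖ {x}) ≠ ∅ for every such U.
  x = q: opens ∋ x are {q, r, s, t}; each meets A ∖ {q}, so x IS a limit point.
  x = r: opens ∋ x are {r, s, t}, {q, r, s, t}; each meets A ∖ {r}, so x IS a limit point.
  x = s: opens ∋ x are {s, t}, {r, s, t}, {q, r, s, t}; each meets A ∖ {s}, so x IS a limit point.
  x = t: opens ∋ x are {s, t}, {r, s, t}, {q, r, s, t}; each meets A ∖ {t}, so x IS a limit point.
Collecting: A' = {q, r, s, t}.


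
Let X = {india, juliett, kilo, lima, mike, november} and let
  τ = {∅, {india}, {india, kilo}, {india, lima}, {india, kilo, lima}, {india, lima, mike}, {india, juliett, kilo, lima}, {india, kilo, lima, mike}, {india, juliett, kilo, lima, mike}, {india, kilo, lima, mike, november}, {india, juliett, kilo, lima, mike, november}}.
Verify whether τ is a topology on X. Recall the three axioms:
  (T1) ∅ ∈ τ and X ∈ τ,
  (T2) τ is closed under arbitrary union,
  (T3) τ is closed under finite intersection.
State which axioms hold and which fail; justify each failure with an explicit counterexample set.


τ IS a topology on X.

Axiom (T1): ∅ ∈ τ? Yes; X ∈ τ? Yes.
Axiom (T2/T3): check pairwise unions and intersections of members of τ.
All pairwise intersections and unions checked — each lies in τ. Therefore τ satisfies (T1), (T2), (T3): it IS a topology on X.


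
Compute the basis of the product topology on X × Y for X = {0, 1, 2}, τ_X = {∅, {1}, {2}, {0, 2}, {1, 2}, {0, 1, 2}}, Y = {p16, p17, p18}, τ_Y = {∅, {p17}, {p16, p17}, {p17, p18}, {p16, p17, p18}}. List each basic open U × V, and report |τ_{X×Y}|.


Basis B = {∅ × ∅, {1} × {p17}, {2} × {p17}, {0, 2} × {p17}, {1} × {p16, p17}, {1} × {p17, p18}, {1, 2} × {p17}, {2} × {p16, p17}, {2} × {p17, p18}, {0, 1, 2} × {p17}, {1} × {p16, p17, p18}, {2} × {p16, p17, p18}, {0, 2} × {p16, p17}, {0, 2} × {p17, p18}, {1, 2} × {p16, p17}, {1, 2} × {p17, p18}, {0, 2} × {p16, p17, p18}, {0, 1, 2} × {p16, p17}, {0, 1, 2} × {p17, p18}, {1, 2} × {p16, p17, p18}, {0, 1, 2} × {p16, p17, p18}}; |τ_{X×Y}| = 70.

Enumerate products U × V with U ∈ τ_X, V ∈ τ_Y (deduplicated):
  ∅ × ∅ = {} (∅)
  {1} × {p17} = {(1,p17)}
  {2} × {p17} = {(2,p17)}
  {0, 2} × {p17} = {(0,p17), (2,p17)}
  {1} × {p16, p17} = {(1,p16), (1,p17)}
  {1} × {p17, p18} = {(1,p17), (1,p18)}
  {1, 2} × {p17} = {(1,p17), (2,p17)}
  {2} × {p16, p17} = {(2,p16), (2,p17)}
  {2} × {p17, p18} = {(2,p17), (2,p18)}
  {0, 1, 2} × {p17} = {(0,p17), (1,p17), (2,p17)}
  {1} × {p16, p17, p18} = {(1,p16), (1,p17), (1,p18)}
  {2} × {p16, p17, p18} = {(2,p16), (2,p17), (2,p18)}
  {0, 2} × {p16, p17} = {(0,p16), (0,p17), (2,p16), (2,p17)}
  {0, 2} × {p17, p18} = {(0,p17), (0,p18), (2,p17), (2,p18)}
  {1, 2} × {p16, p17} = {(1,p16), (1,p17), (2,p16), (2,p17)}
  {1, 2} × {p17, p18} = {(1,p17), (1,p18), (2,p17), (2,p18)}
  {0, 2} × {p16, p17, p18} = {(0,p16), (0,p17), (0,p18), (2,p16), (2,p17), (2,p18)}
  {0, 1, 2} × {p16, p17} = {(0,p16), (0,p17), (1,p16), (1,p17), (2,p16), (2,p17)}
  {0, 1, 2} × {p17, p18} = {(0,p17), (0,p18), (1,p17), (1,p18), (2,p17), (2,p18)}
  {1, 2} × {p16, p17, p18} = {(1,p16), (1,p17), (1,p18), (2,p16), (2,p17), (2,p18)}
  {0, 1, 2} × {p16, p17, p18} = {(0,p16), (0,p17), (0,p18), (1,p16), (1,p17), (1,p18), (2,p16), (2,p17), (2,p18)}
These 21 distinct sets form the basis B.
Close under arbitrary unions to get τ_{X×Y}; counting gives |τ_{X×Y}| = 70.


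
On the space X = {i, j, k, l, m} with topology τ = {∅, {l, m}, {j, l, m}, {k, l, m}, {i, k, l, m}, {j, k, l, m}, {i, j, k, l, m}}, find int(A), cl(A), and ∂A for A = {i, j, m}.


int(A) = ∅, cl(A) = {i, j, k, l, m}, ∂A = {i, j, k, l, m}.

Closed sets in (X, τ) are complements of opens:
  closed(X, τ) = {∅, {i}, {j}, {i, j}, {i, k}, {i, j, k}, {i, j, k, l, m}}.
int(A) = ⋃ {U ∈ τ : U ⊆ A}. Opens contained in A: ∅.
Taking the union of these: int(A) = ∅.
cl(A) = ⋂ {C closed : A ⊆ C}. Closed sets containing A: {i, j, k, l, m}.
Intersecting these: cl(A) = {i, j, k, l, m}.
∂A = cl(A) ∖ int(A) = {i, j, k, l, m} ∖ ∅ = {i, j, k, l, m}.


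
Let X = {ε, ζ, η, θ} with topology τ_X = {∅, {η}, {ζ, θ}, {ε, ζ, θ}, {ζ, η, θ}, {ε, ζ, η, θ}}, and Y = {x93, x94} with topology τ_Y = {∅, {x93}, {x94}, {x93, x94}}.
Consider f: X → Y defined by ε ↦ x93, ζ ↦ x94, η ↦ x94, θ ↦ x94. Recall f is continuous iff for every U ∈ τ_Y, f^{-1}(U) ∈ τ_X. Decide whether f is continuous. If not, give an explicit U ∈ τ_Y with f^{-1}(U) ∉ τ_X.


f is NOT continuous.

Compute f^{-1}(U) for each U ∈ τ_Y:
  U = ∅: f^{-1}(U) = ∅ ∈ τ_X ✓.
  U = {x93}: f^{-1}(U) = {ε} ∉ τ_X ✗.
  U = {x94}: f^{-1}(U) = {ζ, η, θ} ∈ τ_X ✓.
  U = {x93, x94}: f^{-1}(U) = {ε, ζ, η, θ} ∈ τ_X ✓.
Found U = {x93} with f^{-1}(U) = {ε} not in τ_X. Therefore f is NOT continuous.


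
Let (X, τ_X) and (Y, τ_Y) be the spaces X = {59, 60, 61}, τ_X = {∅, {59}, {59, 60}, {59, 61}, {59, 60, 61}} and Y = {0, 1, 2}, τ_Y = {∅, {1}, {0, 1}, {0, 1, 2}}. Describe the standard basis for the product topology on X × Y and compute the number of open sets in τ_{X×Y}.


Basis B = {∅ × ∅, {59} × {1}, {59} × {0, 1}, {59, 60} × {1}, {59, 61} × {1}, {59} × {0, 1, 2}, {59, 60, 61} × {1}, {59, 60} × {0, 1}, {59, 61} × {0, 1}, {59, 60} × {0, 1, 2}, {59, 61} × {0, 1, 2}, {59, 60, 61} × {0, 1}, {59, 60, 61} × {0, 1, 2}}; |τ_{X×Y}| = 30.

Enumerate products U × V with U ∈ τ_X, V ∈ τ_Y (deduplicated):
  ∅ × ∅ = {} (∅)
  {59} × {1} = {(59,1)}
  {59} × {0, 1} = {(59,0), (59,1)}
  {59, 60} × {1} = {(59,1), (60,1)}
  {59, 61} × {1} = {(59,1), (61,1)}
  {59} × {0, 1, 2} = {(59,0), (59,1), (59,2)}
  {59, 60, 61} × {1} = {(59,1), (60,1), (61,1)}
  {59, 60} × {0, 1} = {(59,0), (59,1), (60,0), (60,1)}
  {59, 61} × {0, 1} = {(59,0), (59,1), (61,0), (61,1)}
  {59, 60} × {0, 1, 2} = {(59,0), (59,1), (59,2), (60,0), (60,1), (60,2)}
  {59, 61} × {0, 1, 2} = {(59,0), (59,1), (59,2), (61,0), (61,1), (61,2)}
  {59, 60, 61} × {0, 1} = {(59,0), (59,1), (60,0), (60,1), (61,0), (61,1)}
  {59, 60, 61} × {0, 1, 2} = {(59,0), (59,1), (59,2), (60,0), (60,1), (60,2), (61,0), (61,1), (61,2)}
These 13 distinct sets form the basis B.
Close under arbitrary unions to get τ_{X×Y}; counting gives |τ_{X×Y}| = 30.


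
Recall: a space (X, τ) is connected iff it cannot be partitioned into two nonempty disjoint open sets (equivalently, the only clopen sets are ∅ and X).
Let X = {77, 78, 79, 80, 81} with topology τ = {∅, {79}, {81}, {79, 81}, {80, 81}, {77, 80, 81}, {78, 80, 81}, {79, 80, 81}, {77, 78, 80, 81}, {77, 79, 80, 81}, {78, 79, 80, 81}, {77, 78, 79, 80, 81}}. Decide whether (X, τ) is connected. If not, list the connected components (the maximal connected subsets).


(X, τ) is disconnected; components = [{79}, {77, 78, 80, 81}].

Find clopen sets (U ∈ τ with X ∖ U ∈ τ):
  U = ∅, X ∖ U = {77, 78, 79, 80, 81} — both open, so U is clopen.
  U = {79}, X ∖ U = {77, 78, 80, 81} — both open, so U is clopen.
  U = {77, 78, 80, 81}, X ∖ U = {79} — both open, so U is clopen.
  U = {77, 78, 79, 80, 81}, X ∖ U = ∅ — both open, so U is clopen.
Nontrivial clopen(s) exist: e.g. {77, 78, 80, 81}. So (X, τ) is disconnected.
Compute connected components by grouping points that agree on all clopens:
  component: {79}
  component: {77, 78, 80, 81}


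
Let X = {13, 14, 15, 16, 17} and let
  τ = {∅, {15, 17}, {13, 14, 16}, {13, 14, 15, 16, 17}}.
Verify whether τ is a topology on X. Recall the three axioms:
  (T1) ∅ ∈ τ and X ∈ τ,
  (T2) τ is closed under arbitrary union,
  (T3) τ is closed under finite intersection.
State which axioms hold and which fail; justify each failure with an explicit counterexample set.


τ IS a topology on X.

Axiom (T1): ∅ ∈ τ? Yes; X ∈ τ? Yes.
Axiom (T2/T3): check pairwise unions and intersections of members of τ.
All pairwise intersections and unions checked — each lies in τ. Therefore τ satisfies (T1), (T2), (T3): it IS a topology on X.


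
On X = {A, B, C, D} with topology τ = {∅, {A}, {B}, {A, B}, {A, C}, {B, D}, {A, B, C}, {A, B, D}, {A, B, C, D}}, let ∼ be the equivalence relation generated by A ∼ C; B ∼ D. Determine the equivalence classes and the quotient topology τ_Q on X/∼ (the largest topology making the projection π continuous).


X/∼ = {[A=C], [B=D]}; |τ_Q| = 4.

Equivalence classes: [A=C], [B=D].
Quotient map π: X → X/∼ sends A ↦ [A=C], B ↦ [B=D], C ↦ [A=C], D ↦ [B=D].
For each subset V ⊆ X/∼, compute π^{-1}(V) ⊆ X and check whether π^{-1}(V) ∈ τ. V is open in τ_Q iff π^{-1}(V) ∈ τ.
  V = {}: π^{-1}(V) = ∅ ∈ τ ✓.
  V = {[A=C]}: π^{-1}(V) = {A, C} ∈ τ ✓.
  V = {[B=D]}: π^{-1}(V) = {B, D} ∈ τ ✓.
  V = {[A=C], [B=D]}: π^{-1}(V) = {A, B, C, D} ∈ τ ✓.
Open sets in the quotient: τ_Q = {{}, {[A=C]}, {[B=D]}, {[A=C], [B=D]}} (4 elements).


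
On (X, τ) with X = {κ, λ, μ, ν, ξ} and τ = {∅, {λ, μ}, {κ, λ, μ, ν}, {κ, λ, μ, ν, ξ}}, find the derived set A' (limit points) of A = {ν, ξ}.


A' = {κ, ξ}

For each x ∈ X, list the open sets U ∈ τ with x ∈ U, then check whether U ∩ (A ∖ {x}) ≠ ∅ for every such U.
  x = κ: opens ∋ x are {κ, λ, μ, ν}, {κ, λ, μ, ν, ξ}; each meets A ∖ {κ}, so x IS a limit point.
  x = λ: open {λ, μ} ∋ x has {λ, μ} ∩ (A ∖ {λ}) = ∅, so x is NOT a limit point.
  x = μ: open {λ, μ} ∋ x has {λ, μ} ∩ (A ∖ {μ}) = ∅, so x is NOT a limit point.
  x = ν: open {κ, λ, μ, ν} ∋ x has {κ, λ, μ, ν} ∩ (A ∖ {ν}) = ∅, so x is NOT a limit point.
  x = ξ: opens ∋ x are {κ, λ, μ, ν, ξ}; each meets A ∖ {ξ}, so x IS a limit point.
Collecting: A' = {κ, ξ}.


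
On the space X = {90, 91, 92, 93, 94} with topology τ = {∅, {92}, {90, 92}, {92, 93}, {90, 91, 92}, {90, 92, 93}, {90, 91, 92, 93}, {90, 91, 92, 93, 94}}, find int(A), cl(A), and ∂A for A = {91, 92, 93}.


int(A) = {92, 93}, cl(A) = {90, 91, 92, 93, 94}, ∂A = {90, 91, 94}.

Closed sets in (X, τ) are complements of opens:
  closed(X, τ) = {∅, {94}, {91, 94}, {93, 94}, {90, 91, 94}, {91, 93, 94}, {90, 91, 93, 94}, {90, 91, 92, 93, 94}}.
int(A) = ⋃ {U ∈ τ : U ⊆ A}. Opens contained in A: ∅, {92}, {92, 93}.
Taking the union of these: int(A) = {92, 93}.
cl(A) = ⋂ {C closed : A ⊆ C}. Closed sets containing A: {90, 91, 92, 93, 94}.
Intersecting these: cl(A) = {90, 91, 92, 93, 94}.
∂A = cl(A) ∖ int(A) = {90, 91, 92, 93, 94} ∖ {92, 93} = {90, 91, 94}.


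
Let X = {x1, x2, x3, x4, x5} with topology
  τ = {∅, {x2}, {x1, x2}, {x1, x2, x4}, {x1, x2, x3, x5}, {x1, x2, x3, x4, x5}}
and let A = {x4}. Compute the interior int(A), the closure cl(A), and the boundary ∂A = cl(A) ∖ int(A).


int(A) = ∅, cl(A) = {x4}, ∂A = {x4}.

Closed sets in (X, τ) are complements of opens:
  closed(X, τ) = {∅, {x4}, {x3, x5}, {x3, x4, x5}, {x1, x3, x4, x5}, {x1, x2, x3, x4, x5}}.
int(A) = ⋃ {U ∈ τ : U ⊆ A}. Opens contained in A: ∅.
Taking the union of these: int(A) = ∅.
cl(A) = ⋂ {C closed : A ⊆ C}. Closed sets containing A: {x4}, {x3, x4, x5}, {x1, x3, x4, x5}, {x1, x2, x3, x4, x5}.
Intersecting these: cl(A) = {x4}.
∂A = cl(A) ∖ int(A) = {x4} ∖ ∅ = {x4}.


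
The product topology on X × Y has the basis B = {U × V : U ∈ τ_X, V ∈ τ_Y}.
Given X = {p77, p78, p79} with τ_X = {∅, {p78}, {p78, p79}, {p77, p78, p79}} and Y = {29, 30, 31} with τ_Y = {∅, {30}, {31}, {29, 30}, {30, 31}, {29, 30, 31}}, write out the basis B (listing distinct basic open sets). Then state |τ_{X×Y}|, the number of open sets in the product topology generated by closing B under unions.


Basis B = {∅ × ∅, {p78} × {30}, {p78} × {31}, {p78} × {29, 30}, {p78} × {30, 31}, {p78, p79} × {30}, {p78, p79} × {31}, {p77, p78, p79} × {30}, {p77, p78, p79} × {31}, {p78} × {29, 30, 31}, {p78, p79} × {29, 30}, {p78, p79} × {30, 31}, {p77, p78, p79} × {29, 30}, {p77, p78, p79} × {30, 31}, {p78, p79} × {29, 30, 31}, {p77, p78, p79} × {29, 30, 31}}; |τ_{X×Y}| = 40.

Enumerate products U × V with U ∈ τ_X, V ∈ τ_Y (deduplicated):
  ∅ × ∅ = {} (∅)
  {p78} × {30} = {(p78,30)}
  {p78} × {31} = {(p78,31)}
  {p78} × {29, 30} = {(p78,29), (p78,30)}
  {p78} × {30, 31} = {(p78,30), (p78,31)}
  {p78, p79} × {30} = {(p78,30), (p79,30)}
  {p78, p79} × {31} = {(p78,31), (p79,31)}
  {p77, p78, p79} × {30} = {(p77,30), (p78,30), (p79,30)}
  {p77, p78, p79} × {31} = {(p77,31), (p78,31), (p79,31)}
  {p78} × {29, 30, 31} = {(p78,29), (p78,30), (p78,31)}
  {p78, p79} × {29, 30} = {(p78,29), (p78,30), (p79,29), (p79,30)}
  {p78, p79} × {30, 31} = {(p78,30), (p78,31), (p79,30), (p79,31)}
  {p77, p78, p79} × {29, 30} = {(p77,29), (p77,30), (p78,29), (p78,30), (p79,29), (p79,30)}
  {p77, p78, p79} × {30, 31} = {(p77,30), (p77,31), (p78,30), (p78,31), (p79,30), (p79,31)}
  {p78, p79} × {29, 30, 31} = {(p78,29), (p78,30), (p78,31), (p79,29), (p79,30), (p79,31)}
  {p77, p78, p79} × {29, 30, 31} = {(p77,29), (p77,30), (p77,31), (p78,29), (p78,30), (p78,31), (p79,29), (p79,30), (p79,31)}
These 16 distinct sets form the basis B.
Close under arbitrary unions to get τ_{X×Y}; counting gives |τ_{X×Y}| = 40.


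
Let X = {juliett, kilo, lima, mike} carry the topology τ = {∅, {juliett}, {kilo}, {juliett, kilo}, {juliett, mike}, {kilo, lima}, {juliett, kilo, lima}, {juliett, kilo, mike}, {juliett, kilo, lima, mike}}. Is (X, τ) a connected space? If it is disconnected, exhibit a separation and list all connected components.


(X, τ) is disconnected; components = [{juliett, mike}, {kilo, lima}].

Find clopen sets (U ∈ τ with X ∖ U ∈ τ):
  U = ∅, X ∖ U = {juliett, kilo, lima, mike} — both open, so U is clopen.
  U = {juliett, mike}, X ∖ U = {kilo, lima} — both open, so U is clopen.
  U = {kilo, lima}, X ∖ U = {juliett, mike} — both open, so U is clopen.
  U = {juliett, kilo, lima, mike}, X ∖ U = ∅ — both open, so U is clopen.
Nontrivial clopen(s) exist: e.g. {juliett, mike}. So (X, τ) is disconnected.
Compute connected components by grouping points that agree on all clopens:
  component: {juliett, mike}
  component: {kilo, lima}


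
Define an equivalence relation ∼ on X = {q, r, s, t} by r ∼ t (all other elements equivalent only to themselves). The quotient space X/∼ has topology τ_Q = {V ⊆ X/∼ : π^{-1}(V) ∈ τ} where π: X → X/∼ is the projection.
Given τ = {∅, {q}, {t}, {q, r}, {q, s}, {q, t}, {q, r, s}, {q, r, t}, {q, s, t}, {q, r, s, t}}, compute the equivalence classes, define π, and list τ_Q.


X/∼ = {[q], [r=t], [s]}; |τ_Q| = 5.

Equivalence classes: [q], [r=t], [s].
Quotient map π: X → X/∼ sends q ↦ [q], r ↦ [r=t], s ↦ [s], t ↦ [r=t].
For each subset V ⊆ X/∼, compute π^{-1}(V) ⊆ X and check whether π^{-1}(V) ∈ τ. V is open in τ_Q iff π^{-1}(V) ∈ τ.
  V = {}: π^{-1}(V) = ∅ ∈ τ ✓.
  V = {[q]}: π^{-1}(V) = {q} ∈ τ ✓.
  V = {[r=t]}: π^{-1}(V) = {r, t} ∉ τ ✗.
  V = {[q], [r=t]}: π^{-1}(V) = {q, r, t} ∈ τ ✓.
  V = {[s]}: π^{-1}(V) = {s} ∉ τ ✗.
  V = {[q], [s]}: π^{-1}(V) = {q, s} ∈ τ ✓.
  V = {[r=t], [s]}: π^{-1}(V) = {r, s, t} ∉ τ ✗.
  V = {[q], [r=t], [s]}: π^{-1}(V) = {q, r, s, t} ∈ τ ✓.
Open sets in the quotient: τ_Q = {{}, {[q]}, {[q], [r=t]}, {[q], [s]}, {[q], [r=t], [s]}} (5 elements).


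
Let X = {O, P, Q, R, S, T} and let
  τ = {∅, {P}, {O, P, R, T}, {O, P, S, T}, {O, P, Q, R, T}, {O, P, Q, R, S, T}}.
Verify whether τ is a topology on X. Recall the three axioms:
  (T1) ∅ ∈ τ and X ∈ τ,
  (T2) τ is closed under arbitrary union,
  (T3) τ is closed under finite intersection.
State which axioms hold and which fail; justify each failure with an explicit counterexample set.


τ is NOT a topology on X.

Axiom (T1): ∅ ∈ τ? Yes; X ∈ τ? Yes.
Axiom (T2/T3): check pairwise unions and intersections of members of τ.
Counterexample for (T3): {O, P, R, T} ∩ {O, P, S, T} = {O, P, T} ∉ τ. Therefore τ is NOT a topology.


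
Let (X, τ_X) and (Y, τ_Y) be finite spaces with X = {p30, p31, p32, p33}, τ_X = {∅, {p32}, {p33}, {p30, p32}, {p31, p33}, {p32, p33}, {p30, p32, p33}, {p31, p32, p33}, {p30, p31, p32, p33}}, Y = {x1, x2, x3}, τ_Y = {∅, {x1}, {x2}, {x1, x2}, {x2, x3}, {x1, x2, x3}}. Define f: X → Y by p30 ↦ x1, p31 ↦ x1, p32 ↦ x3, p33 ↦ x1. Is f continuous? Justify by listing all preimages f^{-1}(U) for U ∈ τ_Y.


f is NOT continuous.

Compute f^{-1}(U) for each U ∈ τ_Y:
  U = ∅: f^{-1}(U) = ∅ ∈ τ_X ✓.
  U = {x1}: f^{-1}(U) = {p30, p31, p33} ∉ τ_X ✗.
  U = {x2}: f^{-1}(U) = ∅ ∈ τ_X ✓.
  U = {x1, x2}: f^{-1}(U) = {p30, p31, p33} ∉ τ_X ✗.
  U = {x2, x3}: f^{-1}(U) = {p32} ∈ τ_X ✓.
  U = {x1, x2, x3}: f^{-1}(U) = {p30, p31, p32, p33} ∈ τ_X ✓.
Found U = {x1} with f^{-1}(U) = {p30, p31, p33} not in τ_X. Therefore f is NOT continuous.


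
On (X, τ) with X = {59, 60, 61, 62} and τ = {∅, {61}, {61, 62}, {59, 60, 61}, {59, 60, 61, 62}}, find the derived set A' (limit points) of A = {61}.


A' = {59, 60, 62}

For each x ∈ X, list the open sets U ∈ τ with x ∈ U, then check whether U ∩ (A ∖ {x}) ≠ ∅ for every such U.
  x = 59: opens ∋ x are {59, 60, 61}, {59, 60, 61, 62}; each meets A ∖ {59}, so x IS a limit point.
  x = 60: opens ∋ x are {59, 60, 61}, {59, 60, 61, 62}; each meets A ∖ {60}, so x IS a limit point.
  x = 61: open {61} ∋ x has {61} ∩ (A ∖ {61}) = ∅, so x is NOT a limit point.
  x = 62: opens ∋ x are {61, 62}, {59, 60, 61, 62}; each meets A ∖ {62}, so x IS a limit point.
Collecting: A' = {59, 60, 62}.


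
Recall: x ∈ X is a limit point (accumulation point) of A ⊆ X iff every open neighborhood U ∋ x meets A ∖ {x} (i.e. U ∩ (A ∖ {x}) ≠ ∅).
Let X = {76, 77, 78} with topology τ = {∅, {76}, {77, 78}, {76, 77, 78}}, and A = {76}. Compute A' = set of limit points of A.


A' = ∅

For each x ∈ X, list the open sets U ∈ τ with x ∈ U, then check whether U ∩ (A ∖ {x}) ≠ ∅ for every such U.
  x = 76: open {76} ∋ x has {76} ∩ (A ∖ {76}) = ∅, so x is NOT a limit point.
  x = 77: open {77, 78} ∋ x has {77, 78} ∩ (A ∖ {77}) = ∅, so x is NOT a limit point.
  x = 78: open {77, 78} ∋ x has {77, 78} ∩ (A ∖ {78}) = ∅, so x is NOT a limit point.
Collecting: A' = ∅.


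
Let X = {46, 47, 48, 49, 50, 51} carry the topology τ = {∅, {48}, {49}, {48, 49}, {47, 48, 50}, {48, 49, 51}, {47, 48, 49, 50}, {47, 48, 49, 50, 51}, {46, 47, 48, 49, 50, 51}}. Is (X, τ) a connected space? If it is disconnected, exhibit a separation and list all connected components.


(X, τ) is connected.

Find clopen sets (U ∈ τ with X ∖ U ∈ τ):
  U = ∅, X ∖ U = {46, 47, 48, 49, 50, 51} — both open, so U is clopen.
  U = {46, 47, 48, 49, 50, 51}, X ∖ U = ∅ — both open, so U is clopen.
Only trivial clopens (∅ and X) exist, so (X, τ) is connected.
Compute connected components by grouping points that agree on all clopens:
  component: {46, 47, 48, 49, 50, 51}


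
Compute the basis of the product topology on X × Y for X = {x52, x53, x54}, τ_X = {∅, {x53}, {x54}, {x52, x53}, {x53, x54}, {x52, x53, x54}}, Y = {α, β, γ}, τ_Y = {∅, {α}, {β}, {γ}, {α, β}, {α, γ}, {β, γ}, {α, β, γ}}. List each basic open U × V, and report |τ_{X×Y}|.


Basis B = {∅ × ∅, {x53} × {α}, {x53} × {β}, {x53} × {γ}, {x54} × {α}, {x54} × {β}, {x54} × {γ}, {x52, x53} × {α}, {x52, x53} × {β}, {x52, x53} × {γ}, {x53} × {α, β}, {x53} × {α, γ}, {x53, x54} × {α}, {x53} × {β, γ}, {x53, x54} × {β}, {x53, x54} × {γ}, {x54} × {α, β}, {x54} × {α, γ}, {x54} × {β, γ}, {x52, x53, x54} × {α}, {x52, x53, x54} × {β}, {x52, x53, x54} × {γ}, {x53} × {α, β, γ}, {x54} × {α, β, γ}, {x52, x53} × {α, β}, {x52, x53} × {α, γ}, {x52, x53} × {β, γ}, {x53, x54} × {α, β}, {x53, x54} × {α, γ}, {x53, x54} × {β, γ}, {x52, x53} × {α, β, γ}, {x52, x53, x54} × {α, β}, {x52, x53, x54} × {α, γ}, {x52, x53, x54} × {β, γ}, {x53, x54} × {α, β, γ}, {x52, x53, x54} × {α, β, γ}}; |τ_{X×Y}| = 216.

Enumerate products U × V with U ∈ τ_X, V ∈ τ_Y (deduplicated):
  ∅ × ∅ = {} (∅)
  {x53} × {α} = {(x53,α)}
  {x53} × {β} = {(x53,β)}
  {x53} × {γ} = {(x53,γ)}
  {x54} × {α} = {(x54,α)}
  {x54} × {β} = {(x54,β)}
  {x54} × {γ} = {(x54,γ)}
  {x52, x53} × {α} = {(x52,α), (x53,α)}
  {x52, x53} × {β} = {(x52,β), (x53,β)}
  {x52, x53} × {γ} = {(x52,γ), (x53,γ)}
  {x53} × {α, β} = {(x53,α), (x53,β)}
  {x53} × {α, γ} = {(x53,α), (x53,γ)}
  {x53, x54} × {α} = {(x53,α), (x54,α)}
  {x53} × {β, γ} = {(x53,β), (x53,γ)}
  {x53, x54} × {β} = {(x53,β), (x54,β)}
  {x53, x54} × {γ} = {(x53,γ), (x54,γ)}
  {x54} × {α, β} = {(x54,α), (x54,β)}
  {x54} × {α, γ} = {(x54,α), (x54,γ)}
  {x54} × {β, γ} = {(x54,β), (x54,γ)}
  {x52, x53, x54} × {α} = {(x52,α), (x53,α), (x54,α)}
  {x52, x53, x54} × {β} = {(x52,β), (x53,β), (x54,β)}
  {x52, x53, x54} × {γ} = {(x52,γ), (x53,γ), (x54,γ)}
  {x53} × {α, β, γ} = {(x53,α), (x53,β), (x53,γ)}
  {x54} × {α, β, γ} = {(x54,α), (x54,β), (x54,γ)}
  {x52, x53} × {α, β} = {(x52,α), (x52,β), (x53,α), (x53,β)}
  {x52, x53} × {α, γ} = {(x52,α), (x52,γ), (x53,α), (x53,γ)}
  {x52, x53} × {β, γ} = {(x52,β), (x52,γ), (x53,β), (x53,γ)}
  {x53, x54} × {α, β} = {(x53,α), (x53,β), (x54,α), (x54,β)}
  {x53, x54} × {α, γ} = {(x53,α), (x53,γ), (x54,α), (x54,γ)}
  {x53, x54} × {β, γ} = {(x53,β), (x53,γ), (x54,β), (x54,γ)}
  {x52, x53} × {α, β, γ} = {(x52,α), (x52,β), (x52,γ), (x53,α), (x53,β), (x53,γ)}
  {x52, x53, x54} × {α, β} = {(x52,α), (x52,β), (x53,α), (x53,β), (x54,α), (x54,β)}
  {x52, x53, x54} × {α, γ} = {(x52,α), (x52,γ), (x53,α), (x53,γ), (x54,α), (x54,γ)}
  {x52, x53, x54} × {β, γ} = {(x52,β), (x52,γ), (x53,β), (x53,γ), (x54,β), (x54,γ)}
  {x53, x54} × {α, β, γ} = {(x53,α), (x53,β), (x53,γ), (x54,α), (x54,β), (x54,γ)}
  {x52, x53, x54} × {α, β, γ} = {(x52,α), (x52,β), (x52,γ), (x53,α), (x53,β), (x53,γ), (x54,α), (x54,β), (x54,γ)}
These 36 distinct sets form the basis B.
Close under arbitrary unions to get τ_{X×Y}; counting gives |τ_{X×Y}| = 216.


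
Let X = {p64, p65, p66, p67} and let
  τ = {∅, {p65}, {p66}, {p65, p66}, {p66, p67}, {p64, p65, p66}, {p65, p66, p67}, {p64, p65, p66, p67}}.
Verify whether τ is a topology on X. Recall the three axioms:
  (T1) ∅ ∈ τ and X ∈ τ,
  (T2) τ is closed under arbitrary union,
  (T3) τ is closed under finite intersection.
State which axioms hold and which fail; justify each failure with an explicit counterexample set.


τ IS a topology on X.

Axiom (T1): ∅ ∈ τ? Yes; X ∈ τ? Yes.
Axiom (T2/T3): check pairwise unions and intersections of members of τ.
All pairwise intersections and unions checked — each lies in τ. Therefore τ satisfies (T1), (T2), (T3): it IS a topology on X.


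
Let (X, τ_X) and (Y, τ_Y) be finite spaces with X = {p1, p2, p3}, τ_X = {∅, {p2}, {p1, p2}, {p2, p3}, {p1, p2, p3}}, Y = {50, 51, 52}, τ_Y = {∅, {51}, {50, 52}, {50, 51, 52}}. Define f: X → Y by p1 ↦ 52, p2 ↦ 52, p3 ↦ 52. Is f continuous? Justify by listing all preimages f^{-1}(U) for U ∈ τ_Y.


f IS continuous.

Compute f^{-1}(U) for each U ∈ τ_Y:
  U = ∅: f^{-1}(U) = ∅ ∈ τ_X ✓.
  U = {51}: f^{-1}(U) = ∅ ∈ τ_X ✓.
  U = {50, 52}: f^{-1}(U) = {p1, p2, p3} ∈ τ_X ✓.
  U = {50, 51, 52}: f^{-1}(U) = {p1, p2, p3} ∈ τ_X ✓.
Every preimage lies in τ_X, so f IS continuous.


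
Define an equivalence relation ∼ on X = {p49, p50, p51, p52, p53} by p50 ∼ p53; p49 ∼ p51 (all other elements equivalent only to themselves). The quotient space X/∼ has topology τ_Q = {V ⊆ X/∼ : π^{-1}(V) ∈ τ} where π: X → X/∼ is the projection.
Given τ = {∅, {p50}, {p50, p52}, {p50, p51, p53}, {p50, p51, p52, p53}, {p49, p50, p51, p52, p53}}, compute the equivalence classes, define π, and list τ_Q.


X/∼ = {[p49=p51], [p50=p53], [p52]}; |τ_Q| = 2.

Equivalence classes: [p49=p51], [p50=p53], [p52].
Quotient map π: X → X/∼ sends p49 ↦ [p49=p51], p50 ↦ [p50=p53], p51 ↦ [p49=p51], p52 ↦ [p52], p53 ↦ [p50=p53].
For each subset V ⊆ X/∼, compute π^{-1}(V) ⊆ X and check whether π^{-1}(V) ∈ τ. V is open in τ_Q iff π^{-1}(V) ∈ τ.
  V = {}: π^{-1}(V) = ∅ ∈ τ ✓.
  V = {[p49=p51]}: π^{-1}(V) = {p49, p51} ∉ τ ✗.
  V = {[p50=p53]}: π^{-1}(V) = {p50, p53} ∉ τ ✗.
  V = {[p49=p51], [p50=p53]}: π^{-1}(V) = {p49, p50, p51, p53} ∉ τ ✗.
  V = {[p52]}: π^{-1}(V) = {p52} ∉ τ ✗.
  V = {[p49=p51], [p52]}: π^{-1}(V) = {p49, p51, p52} ∉ τ ✗.
  V = {[p50=p53], [p52]}: π^{-1}(V) = {p50, p52, p53} ∉ τ ✗.
  V = {[p49=p51], [p50=p53], [p52]}: π^{-1}(V) = {p49, p50, p51, p52, p53} ∈ τ ✓.
Open sets in the quotient: τ_Q = {{}, {[p49=p51], [p50=p53], [p52]}} (2 elements).


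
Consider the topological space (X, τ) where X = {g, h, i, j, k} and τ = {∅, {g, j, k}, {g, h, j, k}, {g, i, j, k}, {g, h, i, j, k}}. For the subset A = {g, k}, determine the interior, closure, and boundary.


int(A) = ∅, cl(A) = {g, h, i, j, k}, ∂A = {g, h, i, j, k}.

Closed sets in (X, τ) are complements of opens:
  closed(X, τ) = {∅, {h}, {i}, {h, i}, {g, h, i, j, k}}.
int(A) = ⋃ {U ∈ τ : U ⊆ A}. Opens contained in A: ∅.
Taking the union of these: int(A) = ∅.
cl(A) = ⋂ {C closed : A ⊆ C}. Closed sets containing A: {g, h, i, j, k}.
Intersecting these: cl(A) = {g, h, i, j, k}.
∂A = cl(A) ∖ int(A) = {g, h, i, j, k} ∖ ∅ = {g, h, i, j, k}.


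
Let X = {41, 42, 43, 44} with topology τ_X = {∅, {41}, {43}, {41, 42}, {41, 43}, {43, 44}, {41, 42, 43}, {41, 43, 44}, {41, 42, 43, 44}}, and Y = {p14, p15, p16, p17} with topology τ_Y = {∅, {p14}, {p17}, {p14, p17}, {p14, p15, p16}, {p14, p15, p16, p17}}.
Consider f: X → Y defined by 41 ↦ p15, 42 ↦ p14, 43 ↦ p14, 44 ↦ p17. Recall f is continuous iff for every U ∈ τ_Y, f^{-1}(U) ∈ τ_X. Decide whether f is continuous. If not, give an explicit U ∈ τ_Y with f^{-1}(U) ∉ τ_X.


f is NOT continuous.

Compute f^{-1}(U) for each U ∈ τ_Y:
  U = ∅: f^{-1}(U) = ∅ ∈ τ_X ✓.
  U = {p14}: f^{-1}(U) = {42, 43} ∉ τ_X ✗.
  U = {p17}: f^{-1}(U) = {44} ∉ τ_X ✗.
  U = {p14, p17}: f^{-1}(U) = {42, 43, 44} ∉ τ_X ✗.
  U = {p14, p15, p16}: f^{-1}(U) = {41, 42, 43} ∈ τ_X ✓.
  U = {p14, p15, p16, p17}: f^{-1}(U) = {41, 42, 43, 44} ∈ τ_X ✓.
Found U = {p14} with f^{-1}(U) = {42, 43} not in τ_X. Therefore f is NOT continuous.


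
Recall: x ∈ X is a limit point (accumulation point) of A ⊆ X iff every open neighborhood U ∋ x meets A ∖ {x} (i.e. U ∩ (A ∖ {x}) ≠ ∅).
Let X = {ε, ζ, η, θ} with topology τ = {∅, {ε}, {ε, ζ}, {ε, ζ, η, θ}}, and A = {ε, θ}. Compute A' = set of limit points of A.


A' = {ζ, η, θ}

For each x ∈ X, list the open sets U ∈ τ with x ∈ U, then check whether U ∩ (A ∖ {x}) ≠ ∅ for every such U.
  x = ε: open {ε} ∋ x has {ε} ∩ (A ∖ {ε}) = ∅, so x is NOT a limit point.
  x = ζ: opens ∋ x are {ε, ζ}, {ε, ζ, η, θ}; each meets A ∖ {ζ}, so x IS a limit point.
  x = η: opens ∋ x are {ε, ζ, η, θ}; each meets A ∖ {η}, so x IS a limit point.
  x = θ: opens ∋ x are {ε, ζ, η, θ}; each meets A ∖ {θ}, so x IS a limit point.
Collecting: A' = {ζ, η, θ}.


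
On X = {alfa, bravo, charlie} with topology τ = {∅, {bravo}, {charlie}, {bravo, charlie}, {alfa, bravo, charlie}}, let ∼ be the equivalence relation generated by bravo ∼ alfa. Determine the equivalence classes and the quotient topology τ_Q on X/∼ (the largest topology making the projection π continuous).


X/∼ = {[alfa=bravo], [charlie]}; |τ_Q| = 3.

Equivalence classes: [alfa=bravo], [charlie].
Quotient map π: X → X/∼ sends alfa ↦ [alfa=bravo], bravo ↦ [alfa=bravo], charlie ↦ [charlie].
For each subset V ⊆ X/∼, compute π^{-1}(V) ⊆ X and check whether π^{-1}(V) ∈ τ. V is open in τ_Q iff π^{-1}(V) ∈ τ.
  V = {}: π^{-1}(V) = ∅ ∈ τ ✓.
  V = {[alfa=bravo]}: π^{-1}(V) = {alfa, bravo} ∉ τ ✗.
  V = {[charlie]}: π^{-1}(V) = {charlie} ∈ τ ✓.
  V = {[alfa=bravo], [charlie]}: π^{-1}(V) = {alfa, bravo, charlie} ∈ τ ✓.
Open sets in the quotient: τ_Q = {{}, {[charlie]}, {[alfa=bravo], [charlie]}} (3 elements).
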